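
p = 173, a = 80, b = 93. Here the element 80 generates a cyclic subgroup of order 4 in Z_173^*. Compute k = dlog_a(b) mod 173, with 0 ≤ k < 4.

3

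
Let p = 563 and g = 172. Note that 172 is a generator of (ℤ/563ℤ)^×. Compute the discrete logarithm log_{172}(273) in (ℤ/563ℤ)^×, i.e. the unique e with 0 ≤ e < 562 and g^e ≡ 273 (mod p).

472

Baby-step giant-step with m = ceil(sqrt(562)) = 24.
Baby table (172^j mod 563 for j=0..23):
  0:1  1:172  2:308  3:54  4:280  5:305  6:101  7:482
  8:143  9:387  10:130  11:403  12:67  13:264  14:368  15:240
  16:181  17:167  18:11  19:203  20:10  21:31  22:265  23:540
Giant step factor: 172^(-24) ≡ 75 (mod 563).
Scan 273·75^i mod 563 for i = 0, 1, …:
  i=0: 273   i=1: 207   i=2: 324   i=3: 91
  i=4: 69   i=5: 108   i=6: 218   i=7: 23
  i=8: 36   i=9: 448     …   i=18: 100
  i=19: 181
Match at i=19, j=16: e = 19·24 + 16 = 472.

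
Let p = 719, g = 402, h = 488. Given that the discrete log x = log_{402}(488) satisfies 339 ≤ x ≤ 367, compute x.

Compute 402^339 mod 719 = 51, then multiply by 402 repeatedly:
  402^339=51  402^340=370  402^341=626  402^342=2  402^343=85
  402^344=377  402^345=564  402^346=243  402^347=621  402^348=149
  402^349=221  402^350=405  402^351=316  402^352=488
Found 488 at exponent 352.

352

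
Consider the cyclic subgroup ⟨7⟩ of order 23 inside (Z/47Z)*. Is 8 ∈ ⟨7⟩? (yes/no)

8 ∈ ⟨7⟩ iff 8^23 ≡ 1 (mod 47), since |⟨7⟩| = 23.
8^23 mod 47 = 1.
Since 1 = 1, 8 lies in the subgroup.

yes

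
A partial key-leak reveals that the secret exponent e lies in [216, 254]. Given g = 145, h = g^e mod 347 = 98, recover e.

241

Compute 145^216 mod 347 = 11, then multiply by 145 repeatedly:
  145^216=11  145^217=207  145^218=173  145^219=101  145^220=71
  145^221=232  145^222=328  145^223=21  145^224=269  145^225=141
  145^226=319  145^227=104  145^228=159  145^229=153  145^230=324
  145^231=135  145^232=143  145^233=262  145^234=167  145^235=272
  145^236=229  145^237=240  145^238=100  145^239=273  145^240=27
  145^241=98
Found 98 at exponent 241.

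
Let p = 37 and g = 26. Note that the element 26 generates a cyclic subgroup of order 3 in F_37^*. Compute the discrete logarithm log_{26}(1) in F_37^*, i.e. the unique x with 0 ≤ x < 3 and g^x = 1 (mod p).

0

Successive powers of 26 modulo 37:
  26^0=1
So 26^0 ≡ 1 (mod 37), giving x = 0.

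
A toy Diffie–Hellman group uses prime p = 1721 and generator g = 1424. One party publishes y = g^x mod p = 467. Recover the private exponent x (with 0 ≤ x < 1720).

Baby-step giant-step with m = ceil(sqrt(1720)) = 42.
Baby table (1424^j mod 1721 for j=0..41):
  0:1  1:1424  2:438  3:710  4:813  5:1200  6:1568  7:695
  8:105  9:1514  10:1244  11:547  12:1036  13:367  14:1145  15:693
  16:699  17:638  18:1545  19:642  20:357  21:673  22:1476  23:483
  24:1113  25:1592  26:451  27:291  28:1344  29:104  30:90  31:806
  32:1558  33:223  34:888  35:1298  36:1719  37:594  38:845  39:301
  40:95  41:1042
Giant step factor: 1424^(-42) ≡ 883 (mod 1721).
Scan 467·883^i mod 1721 for i = 0, 1, …:
  i=0: 467   i=1: 1042
Match at i=1, j=41: x = 1·42 + 41 = 83.

83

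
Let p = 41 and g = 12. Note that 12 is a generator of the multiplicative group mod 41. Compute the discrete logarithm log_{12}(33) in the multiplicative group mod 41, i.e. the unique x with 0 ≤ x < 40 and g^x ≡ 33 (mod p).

Successive powers of 12 modulo 41:
  12^0=1  12^1=12  12^2=21  12^3=6  12^4=31  12^5=3
  12^6=36  12^7=22  12^8=18  12^9=11  12^10=9  12^11=26
  12^12=25  12^13=13  12^14=33
So 12^14 ≡ 33 (mod 41), giving x = 14.

14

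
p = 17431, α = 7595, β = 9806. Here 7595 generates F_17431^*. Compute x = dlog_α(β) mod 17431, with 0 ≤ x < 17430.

Baby-step giant-step with m = ceil(sqrt(17430)) = 133.
Baby table (7595^j mod 17431 for j=0..132):
  0:1  1:7595  2:4846  3:8529  4:4159  5:2633  6:4278  7:26
  8:5729  9:3979  10:12582  11:3548  12:16165  13:6642  14:676  15:9506
  16:16299  17:13374  18:5093  19:1946  20:15813  21:145  22:3122  23:5430
  24:16535  25:10401  26:15734  27:10225  28:3770  29:11448  30:1732  31:11566
  32:8961  33:8171  34:4385  35:10865  36:1321  37:10170  38:4389  39:6383
  40:3274  41:9424  42:3594  43:16915  44:2955  45:9528  46:9079  47:15400
  48:990  49:6289  50:4015  51:7106  52:3694  53:9451  54:16918  55:8309
  56:6635  57:17235  58:10446  59:8889  60:1692  61:4093  62:6862  63:15631
  64:12335  65:10131  66:4511  67:9130  68:1832  69:4102  70:5493  71:6952
  72:1941  73:12700  74:10777  75:12770  76:2066  77:3370  78:6442  79:15604
  80:16442  81:1306  82:831  83:1423  84:465  85:10613  86:4791  87:9148
  88:16525  89:4175  90:2136  91:12090  92:14473  93:2549  94:11245  95:11306
  96:3964  97:3243  98:582  99:10247  100:13981  101:13474  102:15060  103:15909
  104:14594  105:15132  106:4957  107:14886  108:1704  109:8078  110:12721  111:13393
  112:9950  113:6865  114:3554  115:9442  116:856  117:16988  118:17029  119:14666
  120:4180  121:5249  122:1458  123:4825  124:5913  125:6979  126:15265  127:4094
  128:14457  129:3046  130:3433  131:14290  132:7144
Giant step factor: 7595^(-133) ≡ 2903 (mod 17431).
Scan 9806·2903^i mod 17431 for i = 0, 1, …:
  i=0: 9806   i=1: 1995   i=2: 4393   i=3: 10818
  i=4: 11423   i=5: 7207   i=6: 4721   i=7: 4297
  i=8: 11026   i=9: 5162     …   i=76: 13109
  i=77: 3554
Match at i=77, j=114: x = 77·133 + 114 = 10355.

10355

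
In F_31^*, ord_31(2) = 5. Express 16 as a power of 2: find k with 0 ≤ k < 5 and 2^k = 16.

Successive powers of 2 modulo 31:
  2^0=1  2^1=2  2^2=4  2^3=8  2^4=16
So 2^4 ≡ 16 (mod 31), giving k = 4.

4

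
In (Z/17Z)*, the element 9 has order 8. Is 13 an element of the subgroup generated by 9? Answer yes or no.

yes

⟨9⟩ has order 8; its elements mod 17 are {1, 2, 4, 8, 9, 13, 15, 16}.
13 is in this set.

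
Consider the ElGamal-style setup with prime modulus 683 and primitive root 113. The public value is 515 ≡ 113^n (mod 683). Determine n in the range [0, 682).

295

Baby-step giant-step with m = ceil(sqrt(682)) = 27.
Baby table (113^j mod 683 for j=0..26):
  0:1  1:113  2:475  3:401  4:235  5:601  6:296  7:664
  8:585  9:537  10:577  11:316  12:192  13:523  14:361  15:496
  16:42  17:648  18:143  19:450  20:308  21:654  22:138  23:568
  24:665  25:15  26:329
Giant step factor: 113^(-27) ≡ 470 (mod 683).
Scan 515·470^i mod 683 for i = 0, 1, …:
  i=0: 515   i=1: 268   i=2: 288   i=3: 126
  i=4: 482   i=5: 467   i=6: 247   i=7: 663
  i=8: 162   i=9: 327   i=10: 15
Match at i=10, j=25: n = 10·27 + 25 = 295.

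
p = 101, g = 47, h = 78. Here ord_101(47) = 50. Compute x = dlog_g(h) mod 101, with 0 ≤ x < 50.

Baby-step giant-step with m = ceil(sqrt(50)) = 8.
Baby table (47^j mod 101 for j=0..7):
  0:1  1:47  2:88  3:96  4:68  5:65  6:25  7:64
Giant step factor: 47^(-8) ≡ 78 (mod 101).
Scan 78·78^i mod 101 for i = 0, 1, …:
  i=0: 78   i=1: 24   i=2: 54   i=3: 71
  i=4: 84   i=5: 88
Match at i=5, j=2: x = 5·8 + 2 = 42.

42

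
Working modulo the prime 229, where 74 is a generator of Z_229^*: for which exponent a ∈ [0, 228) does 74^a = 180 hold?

148

Baby-step giant-step with m = ceil(sqrt(228)) = 16.
Baby table (74^j mod 229 for j=0..15):
  0:1  1:74  2:209  3:123  4:171  5:59  6:15  7:194
  8:158  9:13  10:46  11:198  12:225  13:162  14:80  15:195
Giant step factor: 74^(-16) ≡ 153 (mod 229).
Scan 180·153^i mod 229 for i = 0, 1, …:
  i=0: 180   i=1: 60   i=2: 20   i=3: 83
  i=4: 104   i=5: 111   i=6: 37   i=7: 165
  i=8: 55   i=9: 171
Match at i=9, j=4: a = 9·16 + 4 = 148.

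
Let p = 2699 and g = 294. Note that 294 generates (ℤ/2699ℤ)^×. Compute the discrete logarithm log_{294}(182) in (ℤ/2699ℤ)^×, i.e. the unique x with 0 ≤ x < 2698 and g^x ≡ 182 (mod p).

Baby-step giant-step with m = ceil(sqrt(2698)) = 52.
Baby table (294^j mod 2699 for j=0..51):
  0:1  1:294  2:68  3:1099  4:1925  5:1859  6:1348  7:2258
  8:2597  9:2400  10:1161  11:1260  12:677  13:2011  14:153  15:1798
  16:2307  17:809  18:334  19:1032  20:1120  21:2  22:588  23:136
  24:2198  25:1151  26:1019  27:2696  28:1817  29:2495  30:2101  31:2322
  32:2520  33:1354  34:1323  35:306  36:897  37:1915  38:1618  39:668
  40:2064  41:2240  42:4  43:1176  44:272  45:1697  46:2302  47:2038
  48:2693  49:935  50:2291  51:1503
Giant step factor: 294^(-52) ≡ 1507 (mod 2699).
Scan 182·1507^i mod 2699 for i = 0, 1, …:
  i=0: 182   i=1: 1675   i=2: 660   i=3: 1388
  i=4: 2690   i=5: 2631   i=6: 86   i=7: 50
  i=8: 2477   i=9: 122     …   i=29: 318
  i=30: 1503
Match at i=30, j=51: x = 30·52 + 51 = 1611.

1611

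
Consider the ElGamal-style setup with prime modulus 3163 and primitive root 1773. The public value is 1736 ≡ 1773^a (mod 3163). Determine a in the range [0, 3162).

Baby-step giant-step with m = ceil(sqrt(3162)) = 57.
Baby table (1773^j mod 3163 for j=0..56):
  0:1  1:1773  2:2670  3:2062  4:2661  5:1920  6:772  7:2340
  8:2127  9:875  10:1505  11:1956  12:1340  13:407  14:447  15:1781
  16:1039  17:1281  18:179  19:1067  20:317  21:2190  22:1869  23:2076
  24:2179  25:1344  26:1173  27:1638  28:540  29:2194  30:2635  31:104
  32:938  33:2499  34:2527  35:1563  36:411  37:1213  38:2972  39:2961
  40:2436  41:1533  42:992  43:188  44:1209  45:2206  46:1770  47:514
  48:378  49:2801  50:263  51:1338  52:24  53:1433  54:820  55:2043
  56:604
Giant step factor: 1773^(-57) ≡ 1198 (mod 3163).
Scan 1736·1198^i mod 3163 for i = 0, 1, …:
  i=0: 1736   i=1: 1637   i=2: 66   i=3: 3156
  i=4: 1103   i=5: 2423   i=6: 2283   i=7: 2202
  i=8: 54   i=9: 1432     …   i=18: 3149
  i=19: 2206
Match at i=19, j=45: a = 19·57 + 45 = 1128.

1128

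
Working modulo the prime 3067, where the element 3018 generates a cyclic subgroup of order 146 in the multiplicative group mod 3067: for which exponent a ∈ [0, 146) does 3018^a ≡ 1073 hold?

108

Baby-step giant-step with m = ceil(sqrt(146)) = 13.
Baby table (3018^j mod 3067 for j=0..12):
  0:1  1:3018  2:2401  3:1964  4:1908  5:1585  6:2077  7:2505
  8:3002  9:118  10:352  11:1154  12:1727
Giant step factor: 3018^(-13) ≡ 1077 (mod 3067).
Scan 1073·1077^i mod 3067 for i = 0, 1, …:
  i=0: 1073   i=1: 2429   i=2: 2949   i=3: 1728
  i=4: 2454   i=5: 2271   i=6: 1468   i=7: 1531
  i=8: 1908
Match at i=8, j=4: a = 8·13 + 4 = 108.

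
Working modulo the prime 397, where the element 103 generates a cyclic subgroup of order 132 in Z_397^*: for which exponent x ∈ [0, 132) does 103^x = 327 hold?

119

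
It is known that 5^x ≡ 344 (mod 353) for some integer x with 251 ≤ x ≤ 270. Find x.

266

Compute 5^251 mod 353 = 158, then multiply by 5 repeatedly:
  5^251=158  5^252=84  5^253=67  5^254=335  5^255=263
  5^256=256  5^257=221  5^258=46  5^259=230  5^260=91
  5^261=102  5^262=157  5^263=79  5^264=42  5^265=210
  5^266=344
Found 344 at exponent 266.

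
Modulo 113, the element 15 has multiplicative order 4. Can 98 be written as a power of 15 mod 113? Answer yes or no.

yes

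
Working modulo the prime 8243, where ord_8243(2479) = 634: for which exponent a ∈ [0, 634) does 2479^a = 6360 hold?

Baby-step giant-step with m = ceil(sqrt(634)) = 26.
Baby table (2479^j mod 8243 for j=0..25):
  0:1  1:2479  2:4406  3:499  4:571  5:5956  6:1711  7:4667
  8:4564  9:4760  10:4307  11:2368  12:1256  13:6013  14:2883  15:276
  16:35  17:4335  18:5836  19:979  20:3499  21:2385  22:2184  23:6728
  24:3123  25:1740
Giant step factor: 2479^(-26) ≡ 4530 (mod 8243).
Scan 6360·4530^i mod 8243 for i = 0, 1, …:
  i=0: 6360   i=1: 1515   i=2: 4774   i=3: 4831
  i=4: 7508   i=5: 622   i=6: 6797   i=7: 2805
  i=8: 4187   i=9: 8210     …   i=13: 2745
  i=14: 4406
Match at i=14, j=2: a = 14·26 + 2 = 366.

366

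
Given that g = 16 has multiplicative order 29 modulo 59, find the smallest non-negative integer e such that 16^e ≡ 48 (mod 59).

Successive powers of 16 modulo 59:
  16^0=1  16^1=16  16^2=20  16^3=25  16^4=46  16^5=28
  16^6=35  16^7=29  16^8=51  16^9=49  16^10=17  16^11=36
  16^12=45  16^13=12  16^14=15  16^15=4  16^16=5  16^17=21
  16^18=41  16^19=7  16^20=53  16^21=22  16^22=57  16^23=27
  16^24=19  16^25=9  16^26=26  16^27=3  16^28=48
So 16^28 ≡ 48 (mod 59), giving e = 28.

28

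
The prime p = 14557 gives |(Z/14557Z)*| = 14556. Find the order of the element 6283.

The order of 6283 must divide p − 1 = 14556 = 2^2 · 3 · 1213.
Divisors: 1, 2, 3, 4, 6, 12, 1213, 2426, 3639, 4852, 7278, 14556.
Check each in increasing order: 6283^1 ≡ 6283;  6283^2 ≡ 12062;  6283^3 ≡ 1804;  6283^4 ≡ 9186;  6283^6 ≡ 8205;  6283^12 ≡ 10457;  6283^1213 ≡ 14556;  6283^2426 ≡ 1.
Smallest exponent giving 1 is 2426.

2426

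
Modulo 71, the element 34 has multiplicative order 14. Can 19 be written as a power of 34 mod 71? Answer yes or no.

no

19 ∈ ⟨34⟩ iff 19^14 ≡ 1 (mod 71), since |⟨34⟩| = 14.
19^14 mod 71 = 54.
Since 54 ≠ 1, 19 does not lie in the subgroup.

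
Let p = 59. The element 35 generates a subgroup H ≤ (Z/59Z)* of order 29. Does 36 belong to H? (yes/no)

yes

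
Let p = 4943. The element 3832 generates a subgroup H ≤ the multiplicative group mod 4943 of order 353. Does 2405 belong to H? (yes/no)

yes

2405 ∈ ⟨3832⟩ iff 2405^353 ≡ 1 (mod 4943), since |⟨3832⟩| = 353.
2405^353 mod 4943 = 1.
Since 1 = 1, 2405 lies in the subgroup.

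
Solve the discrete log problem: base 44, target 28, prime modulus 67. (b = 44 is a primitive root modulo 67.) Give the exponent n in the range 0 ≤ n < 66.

61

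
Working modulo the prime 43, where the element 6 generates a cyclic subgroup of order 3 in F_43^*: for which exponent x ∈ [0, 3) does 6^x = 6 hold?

1

Successive powers of 6 modulo 43:
  6^0=1  6^1=6
So 6^1 ≡ 6 (mod 43), giving x = 1.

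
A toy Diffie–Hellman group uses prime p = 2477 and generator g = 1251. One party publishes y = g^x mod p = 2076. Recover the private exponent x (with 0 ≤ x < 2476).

Baby-step giant-step with m = ceil(sqrt(2476)) = 50.
Baby table (1251^j mod 2477 for j=0..49):
  0:1  1:1251  2:2014  3:405  4:1347  5:737  6:543  7:595
  8:1245  9:1939  10:706  11:1394  12:86  13:1075  14:2291  15:152
  16:1900  17:1457  18:2112  19:1630  20:559  21:795  22:1268  23:988
  24:2442  25:801  26:1343  27:687  28:2395  29:1452  30:811  31:1468
  32:1011  33:1491  34:60  35:750  36:1944  37:2007  38:1556  39:2111
  40:379  41:1022  42:390  43:2398  44:251  45:1899  46:206  47:98
  48:1225  49:1689
Giant step factor: 1251^(-50) ≡ 1751 (mod 2477).
Scan 2076·1751^i mod 2477 for i = 0, 1, …:
  i=0: 2076   i=1: 1317   i=2: 2457   i=3: 2135
  i=4: 592   i=5: 1206   i=6: 1302   i=7: 962
  i=8: 102   i=9: 258     …   i=42: 637
  i=43: 737
Match at i=43, j=5: x = 43·50 + 5 = 2155.

2155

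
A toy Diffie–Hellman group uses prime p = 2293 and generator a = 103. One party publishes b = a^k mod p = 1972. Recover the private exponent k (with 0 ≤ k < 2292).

Baby-step giant-step with m = ceil(sqrt(2292)) = 48.
Baby table (103^j mod 2293 for j=0..47):
  0:1  1:103  2:1437  3:1259  4:1269  5:6  6:618  7:1743
  8:675  9:735  10:36  11:1415  12:1286  13:1757  14:2117  15:216
  16:1611  17:837  18:1370  19:1237  20:1296  21:494  22:436  23:1341
  24:543  25:897  26:671  27:323  28:1167  29:965  30:796  31:1733
  32:1938  33:123  34:1204  35:190  36:1226  37:163  38:738  39:345
  40:1140  41:477  42:978  43:2135  44:2070  45:2254  46:569  47:1282
Giant step factor: 103^(-48) ≡ 670 (mod 2293).
Scan 1972·670^i mod 2293 for i = 0, 1, …:
  i=0: 1972   i=1: 472   i=2: 2099   i=3: 721
  i=4: 1540   i=5: 2243   i=6: 895   i=7: 1177
  i=8: 2091   i=9: 2240     …   i=37: 1602
  i=38: 216
Match at i=38, j=15: k = 38·48 + 15 = 1839.

1839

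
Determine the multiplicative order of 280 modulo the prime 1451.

29

The order of 280 must divide p − 1 = 1450 = 2 · 5^2 · 29.
Divisors: 1, 2, 5, 10, 25, 29, 50, 58, 145, 290, 725, 1450.
Check each in increasing order: 280^1 ≡ 280;  280^2 ≡ 46;  280^5 ≡ 472;  280^10 ≡ 781;  280^25 ≡ 1427;  280^29 ≡ 1.
Smallest exponent giving 1 is 29.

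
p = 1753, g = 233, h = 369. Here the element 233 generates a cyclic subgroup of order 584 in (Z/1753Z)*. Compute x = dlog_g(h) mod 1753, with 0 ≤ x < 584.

Baby-step giant-step with m = ceil(sqrt(584)) = 25.
Baby table (233^j mod 1753 for j=0..24):
  0:1  1:233  2:1699  3:1442  4:1163  5:1017  6:306  7:1178
  8:1006  9:1249  10:19  11:921  12:727  13:1103  14:1061  15:40
  16:555  17:1346  18:1584  19:942  20:361  21:1722  22:1542  23:1674
  24:876
Giant step factor: 233^(-25) ≡ 1437 (mod 1753).
Scan 369·1437^i mod 1753 for i = 0, 1, …:
  i=0: 369   i=1: 847   i=2: 557   i=3: 1041
  i=4: 608   i=5: 702   i=6: 799   i=7: 1701
  i=8: 655   i=9: 1627   i=10: 1250   i=11: 1178
Match at i=11, j=7: x = 11·25 + 7 = 282.

282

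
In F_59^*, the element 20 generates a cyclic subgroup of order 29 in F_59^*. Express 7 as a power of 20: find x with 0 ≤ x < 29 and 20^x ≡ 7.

24

Successive powers of 20 modulo 59:
  20^0=1  20^1=20  20^2=46  20^3=35  20^4=51  20^5=17
  20^6=45  20^7=15  20^8=5  20^9=41  20^10=53  20^11=57
  20^12=19  20^13=26  20^14=48  20^15=16  20^16=25  20^17=28
  20^18=29  20^19=49  20^20=36  20^21=12  20^22=4  20^23=21
  20^24=7
So 20^24 ≡ 7 (mod 59), giving x = 24.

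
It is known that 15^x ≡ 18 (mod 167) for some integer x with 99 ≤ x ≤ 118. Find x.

Compute 15^99 mod 167 = 53, then multiply by 15 repeatedly:
  15^99=53  15^100=127  15^101=68  15^102=18
Found 18 at exponent 102.

102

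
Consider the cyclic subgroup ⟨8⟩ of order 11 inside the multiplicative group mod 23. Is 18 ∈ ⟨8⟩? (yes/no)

18 ∈ ⟨8⟩ iff 18^11 ≡ 1 (mod 23), since |⟨8⟩| = 11.
18^11 mod 23 = 1.
Since 1 = 1, 18 lies in the subgroup.

yes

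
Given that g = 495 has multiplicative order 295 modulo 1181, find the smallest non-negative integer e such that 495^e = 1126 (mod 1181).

Baby-step giant-step with m = ceil(sqrt(295)) = 18.
Baby table (495^j mod 1181 for j=0..17):
  0:1  1:495  2:558  3:1037  4:761  5:1137  6:659  7:249
  8:431  9:765  10:755  11:529  12:854  13:1113  14:589  15:1029
  16:344  17:216
Giant step factor: 495^(-18) ≡ 598 (mod 1181).
Scan 1126·598^i mod 1181 for i = 0, 1, …:
  i=0: 1126   i=1: 178   i=2: 154   i=3: 1155
  i=4: 986   i=5: 309   i=6: 546   i=7: 552
  i=8: 597   i=9: 344
Match at i=9, j=16: e = 9·18 + 16 = 178.

178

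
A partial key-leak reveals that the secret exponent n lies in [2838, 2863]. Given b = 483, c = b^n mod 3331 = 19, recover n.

2855

Compute 483^2838 mod 3331 = 2465, then multiply by 483 repeatedly:
  483^2838=2465  483^2839=1428  483^2840=207  483^2841=51  483^2842=1316
  483^2843=2738  483^2844=47  483^2845=2715  483^2846=2262  483^2847=3309
  483^2848=2698  483^2849=713  483^2850=1286  483^2851=1572  483^2852=3139
  483^2853=532  483^2854=469  483^2855=19
Found 19 at exponent 2855.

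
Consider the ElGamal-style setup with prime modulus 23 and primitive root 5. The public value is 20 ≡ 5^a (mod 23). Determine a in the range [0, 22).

5

Successive powers of 5 modulo 23:
  5^0=1  5^1=5  5^2=2  5^3=10  5^4=4  5^5=20
So 5^5 ≡ 20 (mod 23), giving a = 5.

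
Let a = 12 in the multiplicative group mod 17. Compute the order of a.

The order of 12 must divide p − 1 = 16 = 2^4.
Divisors: 1, 2, 4, 8, 16.
Check each in increasing order: 12^1 ≡ 12;  12^2 ≡ 8;  12^4 ≡ 13;  12^8 ≡ 16;  12^16 ≡ 1.
Smallest exponent giving 1 is 16.

16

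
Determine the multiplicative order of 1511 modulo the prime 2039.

1019

The order of 1511 must divide p − 1 = 2038 = 2 · 1019.
Divisors: 1, 2, 1019, 2038.
Check each in increasing order: 1511^1 ≡ 1511;  1511^2 ≡ 1480;  1511^1019 ≡ 1.
Smallest exponent giving 1 is 1019.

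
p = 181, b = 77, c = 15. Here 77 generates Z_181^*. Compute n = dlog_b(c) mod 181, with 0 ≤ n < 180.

136

Baby-step giant-step with m = ceil(sqrt(180)) = 14.
Baby table (77^j mod 181 for j=0..13):
  0:1  1:77  2:137  3:51  4:126  5:109  6:67  7:91
  8:129  9:159  10:116  11:63  12:145  13:124
Giant step factor: 77^(-14) ≡ 4 (mod 181).
Scan 15·4^i mod 181 for i = 0, 1, …:
  i=0: 15   i=1: 60   i=2: 59   i=3: 55
  i=4: 39   i=5: 156   i=6: 81   i=7: 143
  i=8: 29   i=9: 116
Match at i=9, j=10: n = 9·14 + 10 = 136.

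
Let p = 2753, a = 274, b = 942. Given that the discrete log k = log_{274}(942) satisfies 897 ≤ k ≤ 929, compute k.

918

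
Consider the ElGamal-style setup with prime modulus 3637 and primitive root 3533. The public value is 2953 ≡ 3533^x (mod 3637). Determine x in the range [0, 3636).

Baby-step giant-step with m = ceil(sqrt(3636)) = 61.
Baby table (3533^j mod 3637 for j=0..60):
  0:1  1:3533  2:3542  3:2606  4:1751  5:3383  6:957  7:2308
  8:10  9:2597  10:2687  11:601  12:2962  13:1097  14:2296  15:1258
  16:100  17:511  18:1411  19:2373  20:524  21:59  22:1138  23:1669
  24:1000  25:1473  26:3199  27:1908  28:1603  29:590  30:469  31:2142
  32:2726  33:182  34:2894  35:895  36:1482  37:2263  38:1053  39:3235
  40:1801  41:1820  42:3481  43:1676  44:272  45:808  46:3256  47:3254
  48:3462  49:15  50:2077  51:2212  52:2720  53:806  54:3464  55:3444
  56:1887  57:150  58:2585  59:298  60:1741
Giant step factor: 3533^(-61) ≡ 2855 (mod 3637).
Scan 2953·2855^i mod 3637 for i = 0, 1, …:
  i=0: 2953   i=1: 249   i=2: 1680   i=3: 2834
  i=4: 2382   i=5: 3057   i=6: 2572   i=7: 3594
  i=8: 893   i=9: 3615     …   i=19: 447
  i=20: 3235
Match at i=20, j=39: x = 20·61 + 39 = 1259.

1259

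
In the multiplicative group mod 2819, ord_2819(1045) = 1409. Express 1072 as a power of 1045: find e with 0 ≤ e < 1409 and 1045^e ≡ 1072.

Successive powers of 1045 modulo 2819:
  1045^0=1  1045^1=1045  1045^2=1072
So 1045^2 ≡ 1072 (mod 2819), giving e = 2.

2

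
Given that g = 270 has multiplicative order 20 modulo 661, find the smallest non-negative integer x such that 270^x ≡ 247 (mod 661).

8

Successive powers of 270 modulo 661:
  270^0=1  270^1=270  270^2=190  270^3=403  270^4=406  270^5=555
  270^6=464  270^7=351  270^8=247
So 270^8 ≡ 247 (mod 661), giving x = 8.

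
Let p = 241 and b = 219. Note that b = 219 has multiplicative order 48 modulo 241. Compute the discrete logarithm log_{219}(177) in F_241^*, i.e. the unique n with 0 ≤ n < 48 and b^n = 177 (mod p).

36

Baby-step giant-step with m = ceil(sqrt(48)) = 7.
Baby table (219^j mod 241 for j=0..6):
  0:1  1:219  2:2  3:197  4:4  5:153  6:8
Giant step factor: 219^(-7) ≡ 89 (mod 241).
Scan 177·89^i mod 241 for i = 0, 1, …:
  i=0: 177   i=1: 88   i=2: 120   i=3: 76
  i=4: 16   i=5: 219
Match at i=5, j=1: n = 5·7 + 1 = 36.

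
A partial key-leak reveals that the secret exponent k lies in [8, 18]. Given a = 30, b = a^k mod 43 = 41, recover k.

12

Compute 30^8 mod 43 = 38, then multiply by 30 repeatedly:
  30^8=38  30^9=22  30^10=15  30^11=20  30^12=41
Found 41 at exponent 12.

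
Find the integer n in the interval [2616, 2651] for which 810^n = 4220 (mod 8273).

Compute 810^2616 mod 8273 = 6333, then multiply by 810 repeatedly:
  810^2616=6333  810^2617=470  810^2618=142  810^2619=7471  810^2620=3947
  810^2621=3692  810^2622=3967  810^2623=3346  810^2624=4989  810^2625=3866
  810^2626=4266  810^2627=5619  810^2628=1240  810^2629=3367  810^2630=5453
  810^2631=7421  810^2632=4812  810^2633=1137  810^2634=2667  810^2635=1017
  810^2636=4743  810^2637=3158  810^2638=1623  810^2639=7496  810^2640=7651
  810^2641=833  810^2642=4617  810^2643=374  810^2644=5112  810^2645=4220
Found 4220 at exponent 2645.

2645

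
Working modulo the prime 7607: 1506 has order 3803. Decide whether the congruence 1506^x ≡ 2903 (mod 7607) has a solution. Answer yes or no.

no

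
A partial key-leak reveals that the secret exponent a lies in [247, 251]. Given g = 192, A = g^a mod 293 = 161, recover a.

248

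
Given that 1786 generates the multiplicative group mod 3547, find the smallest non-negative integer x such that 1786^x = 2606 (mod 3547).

3121

Baby-step giant-step with m = ceil(sqrt(3546)) = 60.
Baby table (1786^j mod 3547 for j=0..59):
  0:1  1:1786  2:1043  3:623  4:2467  5:688  6:1506  7:1090
  8:2984  9:1830  10:1593  11:404  12:1503  13:2826  14:3402  15:3508
  16:1286  17:1887  18:532  19:3103  20:1544  21:1565  22:54  23:675
  24:3117  25:1719  26:1979  27:1682  28:3290  29:2108  30:1521  31:3051
  32:894  33:534  34:3128  35:83  36:2811  37:1441  38:2051  39:2582
  40:352  41:853  42:1795  43:2929  44:2916  45:980  46:1609  47:604
  48:456  49:2153  50:310  51:328  52:553  53:1592  54:2165  55:460
  56:2203  57:935  58:2820  59:3327
Giant step factor: 1786^(-60) ≡ 494 (mod 3547).
Scan 2606·494^i mod 3547 for i = 0, 1, …:
  i=0: 2606   i=1: 3350   i=2: 1998   i=3: 946
  i=4: 2667   i=5: 1561   i=6: 1435   i=7: 3037
  i=8: 3444   i=9: 2323     …   i=51: 1095
  i=52: 1786
Match at i=52, j=1: x = 52·60 + 1 = 3121.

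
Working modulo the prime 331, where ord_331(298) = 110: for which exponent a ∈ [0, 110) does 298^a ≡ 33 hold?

56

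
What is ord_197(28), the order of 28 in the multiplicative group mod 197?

49

The order of 28 must divide p − 1 = 196 = 2^2 · 7^2.
Divisors: 1, 2, 4, 7, 14, 28, 49, 98, 196.
Check each in increasing order: 28^1 ≡ 28;  28^2 ≡ 193;  28^4 ≡ 16;  28^7 ≡ 178;  28^14 ≡ 164;  28^28 ≡ 104;  28^49 ≡ 1.
Smallest exponent giving 1 is 49.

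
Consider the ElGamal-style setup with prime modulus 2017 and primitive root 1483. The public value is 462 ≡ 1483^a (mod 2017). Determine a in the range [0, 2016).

1090

Baby-step giant-step with m = ceil(sqrt(2016)) = 45.
Baby table (1483^j mod 2017 for j=0..44):
  0:1  1:1483  2:759  3:111  4:1236  5:1552  6:219  7:40
  8:827  9:105  10:406  11:1032  12:1570  13:692  14:1600  15:808
  16:166  17:104  18:940  19:273  20:1459  21:1473  22:48  23:589
  24:126  25:1294  26:835  27:1884  28:427  29:1920  30:1373  31:1006
  32:1335  33:1128  34:731  35:944  36:154  37:461  38:1917  39:958
  40:746  41:1002  42:1454  43:109  44:287
Giant step factor: 1483^(-45) ≡ 178 (mod 2017).
Scan 462·178^i mod 2017 for i = 0, 1, …:
  i=0: 462   i=1: 1556   i=2: 639   i=3: 790
  i=4: 1447   i=5: 1407   i=6: 338   i=7: 1671
  i=8: 939   i=9: 1748     …   i=23: 1702
  i=24: 406
Match at i=24, j=10: a = 24·45 + 10 = 1090.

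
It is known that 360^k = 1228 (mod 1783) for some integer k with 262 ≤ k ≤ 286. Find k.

283

Compute 360^262 mod 1783 = 734, then multiply by 360 repeatedly:
  360^262=734  360^263=356  360^264=1567  360^265=692  360^266=1283
  360^267=83  360^268=1352  360^269=1744  360^270=224  360^271=405
  360^272=1377  360^273=46  360^274=513  360^275=1031  360^276=296
  360^277=1363  360^278=355  360^279=1207  360^280=1251  360^281=1044
  360^282=1410  360^283=1228
Found 1228 at exponent 283.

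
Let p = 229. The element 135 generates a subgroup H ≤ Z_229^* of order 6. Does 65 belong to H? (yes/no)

⟨135⟩ has order 6; its elements mod 229 are {1, 94, 95, 134, 135, 228}.
65 is not in this set.

no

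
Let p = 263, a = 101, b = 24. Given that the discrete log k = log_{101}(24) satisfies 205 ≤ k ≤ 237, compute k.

230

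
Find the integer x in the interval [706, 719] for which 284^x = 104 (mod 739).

714

Compute 284^706 mod 739 = 629, then multiply by 284 repeatedly:
  284^706=629  284^707=537  284^708=274  284^709=221  284^710=688
  284^711=296  284^712=557  284^713=42  284^714=104
Found 104 at exponent 714.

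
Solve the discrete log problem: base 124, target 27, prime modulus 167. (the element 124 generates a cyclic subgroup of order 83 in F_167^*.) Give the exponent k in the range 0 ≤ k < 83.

Successive powers of 124 modulo 167:
  124^0=1  124^1=124  124^2=12  124^3=152  124^4=144  124^5=154
  124^6=58  124^7=11  124^8=28  124^9=132  124^10=2  124^11=81
  124^12=24  124^13=137  124^14=121  124^15=141  124^16=116  124^17=22
  124^18=56  124^19=97  124^20=4  124^21=162  124^22=48  124^23=107
  124^24=75  124^25=115  124^26=65  124^27=44  124^28=112  124^29=27
So 124^29 ≡ 27 (mod 167), giving k = 29.

29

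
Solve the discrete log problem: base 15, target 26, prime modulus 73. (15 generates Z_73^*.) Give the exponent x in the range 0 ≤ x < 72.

61

Baby-step giant-step with m = ceil(sqrt(72)) = 9.
Baby table (15^j mod 73 for j=0..8):
  0:1  1:15  2:6  3:17  4:36  5:29  6:70  7:28
  8:55
Giant step factor: 15^(-9) ≡ 10 (mod 73).
Scan 26·10^i mod 73 for i = 0, 1, …:
  i=0: 26   i=1: 41   i=2: 45   i=3: 12
  i=4: 47   i=5: 32   i=6: 28
Match at i=6, j=7: x = 6·9 + 7 = 61.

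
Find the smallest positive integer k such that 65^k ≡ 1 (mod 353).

The order of 65 must divide p − 1 = 352 = 2^5 · 11.
Divisors: 1, 2, 4, 8, 11, 16, 22, 32, 44, 88, 176, 352.
Check each in increasing order: 65^1 ≡ 65;  65^2 ≡ 342;  65^4 ≡ 121;  65^8 ≡ 168;  65^11 ≡ 253;  65^16 ≡ 337;  65^22 ≡ 116;  65^32 ≡ 256;  65^44 ≡ 42;  65^88 ≡ 352;  65^176 ≡ 1.
Smallest exponent giving 1 is 176.

176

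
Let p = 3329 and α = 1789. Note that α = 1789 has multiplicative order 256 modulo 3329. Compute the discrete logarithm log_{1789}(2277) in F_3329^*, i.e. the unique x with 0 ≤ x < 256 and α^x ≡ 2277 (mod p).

74

Baby-step giant-step with m = ceil(sqrt(256)) = 16.
Baby table (1789^j mod 3329 for j=0..15):
  0:1  1:1789  2:1352  3:1874  4:283  5:279  6:3110  7:1031
  8:193  9:2390  10:1274  11:2150  12:1355  13:583  14:1010  15:2572
Giant step factor: 1789^(-16) ≡ 1432 (mod 3329).
Scan 2277·1432^i mod 3329 for i = 0, 1, …:
  i=0: 2277   i=1: 1573   i=2: 2132   i=3: 331
  i=4: 1274
Match at i=4, j=10: x = 4·16 + 10 = 74.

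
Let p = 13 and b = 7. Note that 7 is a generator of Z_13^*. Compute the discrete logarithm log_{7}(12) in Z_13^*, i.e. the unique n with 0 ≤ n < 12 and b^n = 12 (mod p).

6

Successive powers of 7 modulo 13:
  7^0=1  7^1=7  7^2=10  7^3=5  7^4=9  7^5=11
  7^6=12
So 7^6 ≡ 12 (mod 13), giving n = 6.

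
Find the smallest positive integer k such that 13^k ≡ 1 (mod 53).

13

The order of 13 must divide p − 1 = 52 = 2^2 · 13.
Divisors: 1, 2, 4, 13, 26, 52.
Check each in increasing order: 13^1 ≡ 13;  13^2 ≡ 10;  13^4 ≡ 47;  13^13 ≡ 1.
Smallest exponent giving 1 is 13.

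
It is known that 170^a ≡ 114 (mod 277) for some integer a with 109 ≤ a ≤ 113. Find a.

109

Compute 170^109 mod 277 = 114, then multiply by 170 repeatedly:
  170^109=114
Found 114 at exponent 109.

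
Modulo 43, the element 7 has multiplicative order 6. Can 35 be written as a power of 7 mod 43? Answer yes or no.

35 ∈ ⟨7⟩ iff 35^6 ≡ 1 (mod 43), since |⟨7⟩| = 6.
35^6 mod 43 = 16.
Since 16 ≠ 1, 35 does not lie in the subgroup.

no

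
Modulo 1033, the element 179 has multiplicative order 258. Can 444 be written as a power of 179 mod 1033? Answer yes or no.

no

444 ∈ ⟨179⟩ iff 444^258 ≡ 1 (mod 1033), since |⟨179⟩| = 258.
444^258 mod 1033 = 1032.
Since 1032 ≠ 1, 444 does not lie in the subgroup.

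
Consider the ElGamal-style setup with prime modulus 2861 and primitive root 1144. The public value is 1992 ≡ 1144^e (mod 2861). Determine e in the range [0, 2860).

465

Baby-step giant-step with m = ceil(sqrt(2860)) = 54.
Baby table (1144^j mod 2861 for j=0..53):
  0:1  1:1144  2:1259  3:1213  4:87  5:2254  6:815  7:2535
  8:1847  9:1550  10:2241  11:248  12:473  13:383  14:419  15:1549
  16:1097  17:1850  18:2121  19:296  20:1026  21:734  22:1423  23:3
  24:571  25:916  26:778  27:261  28:1040  29:2445  30:1883  31:2680
  32:1789  33:1001  34:744  35:1419  36:1149  37:1257  38:1786  39:430
  40:2689  41:641  42:888  43:217  44:2202  45:1408  46:9  47:1713
  48:2748  49:2334  50:783  51:259  52:1613  53:2788
Giant step factor: 1144^(-54) ≡ 1117 (mod 2861).
Scan 1992·1117^i mod 2861 for i = 0, 1, …:
  i=0: 1992   i=1: 2067   i=2: 12   i=3: 1960
  i=4: 655   i=5: 2080   i=6: 228   i=7: 47
  i=8: 1001
Match at i=8, j=33: e = 8·54 + 33 = 465.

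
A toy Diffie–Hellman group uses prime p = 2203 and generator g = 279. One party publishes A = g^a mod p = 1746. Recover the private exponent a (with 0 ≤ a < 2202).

876

Baby-step giant-step with m = ceil(sqrt(2202)) = 47.
Baby table (279^j mod 2203 for j=0..46):
  0:1  1:279  2:736  3:465  4:1961  5:775  6:331  7:2026
  8:1286  9:1908  10:1409  11:977  12:1614  13:894  14:487  15:1490
  16:1546  17:1749  18:1108  19:712  20:378  21:1921  22:630  23:1733
  24:1050  25:2154  26:1750  27:1387  28:1448  29:843  30:1679  31:1405
  32:2064  33:873  34:1237  35:1455  36:593  37:222  38:254  39:370
  40:1892  41:1351  42:216  43:783  44:360  45:1305  46:600
Giant step factor: 279^(-47) ≡ 236 (mod 2203).
Scan 1746·236^i mod 2203 for i = 0, 1, …:
  i=0: 1746   i=1: 95   i=2: 390   i=3: 1717
  i=4: 2063   i=5: 5   i=6: 1180   i=7: 902
  i=8: 1384   i=9: 580     …   i=17: 1454
  i=18: 1679
Match at i=18, j=30: a = 18·47 + 30 = 876.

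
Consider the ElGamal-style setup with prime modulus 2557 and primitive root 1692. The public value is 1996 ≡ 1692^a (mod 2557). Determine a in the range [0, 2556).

353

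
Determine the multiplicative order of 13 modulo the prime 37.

36

The order of 13 must divide p − 1 = 36 = 2^2 · 3^2.
Divisors: 1, 2, 3, 4, 6, 9, 12, 18, 36.
Check each in increasing order: 13^1 ≡ 13;  13^2 ≡ 21;  13^3 ≡ 14;  13^4 ≡ 34;  13^6 ≡ 11;  13^9 ≡ 6;  13^12 ≡ 10;  13^18 ≡ 36;  13^36 ≡ 1.
Smallest exponent giving 1 is 36.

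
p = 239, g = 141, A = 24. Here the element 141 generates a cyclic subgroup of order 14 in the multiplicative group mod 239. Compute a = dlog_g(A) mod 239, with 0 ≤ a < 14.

Successive powers of 141 modulo 239:
  141^0=1  141^1=141  141^2=44  141^3=229  141^4=24
So 141^4 ≡ 24 (mod 239), giving a = 4.

4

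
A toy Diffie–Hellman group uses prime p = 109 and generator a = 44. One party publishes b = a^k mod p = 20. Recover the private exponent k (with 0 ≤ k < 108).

Baby-step giant-step with m = ceil(sqrt(108)) = 11.
Baby table (44^j mod 109 for j=0..10):
  0:1  1:44  2:83  3:55  4:22  5:96  6:82  7:11
  8:48  9:41  10:60
Giant step factor: 44^(-11) ≡ 50 (mod 109).
Scan 20·50^i mod 109 for i = 0, 1, …:
  i=0: 20   i=1: 19   i=2: 78   i=3: 85
  i=4: 108   i=5: 59   i=6: 7   i=7: 23
  i=8: 60
Match at i=8, j=10: k = 8·11 + 10 = 98.

98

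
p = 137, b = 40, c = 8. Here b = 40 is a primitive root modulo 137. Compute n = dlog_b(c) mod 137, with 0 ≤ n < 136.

Baby-step giant-step with m = ceil(sqrt(136)) = 12.
Baby table (40^j mod 137 for j=0..11):
  0:1  1:40  2:93  3:21  4:18  5:35  6:30  7:104
  8:50  9:82  10:129  11:91
Giant step factor: 40^(-12) ≡ 65 (mod 137).
Scan 8·65^i mod 137 for i = 0, 1, …:
  i=0: 8   i=1: 109   i=2: 98   i=3: 68
  i=4: 36   i=5: 11   i=6: 30
Match at i=6, j=6: n = 6·12 + 6 = 78.

78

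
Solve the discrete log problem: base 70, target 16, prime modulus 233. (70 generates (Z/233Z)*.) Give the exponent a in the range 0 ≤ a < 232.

Baby-step giant-step with m = ceil(sqrt(232)) = 16.
Baby table (70^j mod 233 for j=0..15):
  0:1  1:70  2:7  3:24  4:49  5:168  6:110  7:11
  8:71  9:77  10:31  11:73  12:217  13:45  14:121  15:82
Giant step factor: 70^(-16) ≡ 74 (mod 233).
Scan 16·74^i mod 233 for i = 0, 1, …:
  i=0: 16   i=1: 19   i=2: 8   i=3: 126
  i=4: 4   i=5: 63   i=6: 2   i=7: 148
  i=8: 1
Match at i=8, j=0: a = 8·16 + 0 = 128.

128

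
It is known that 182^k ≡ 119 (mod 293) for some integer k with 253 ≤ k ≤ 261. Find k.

261

Compute 182^253 mod 293 = 195, then multiply by 182 repeatedly:
  182^253=195  182^254=37  182^255=288  182^256=262  182^257=218
  182^258=121  182^259=47  182^260=57  182^261=119
Found 119 at exponent 261.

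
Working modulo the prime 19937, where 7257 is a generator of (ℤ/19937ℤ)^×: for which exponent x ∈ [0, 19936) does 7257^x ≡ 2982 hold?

4695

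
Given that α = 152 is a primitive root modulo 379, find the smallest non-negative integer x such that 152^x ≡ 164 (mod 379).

26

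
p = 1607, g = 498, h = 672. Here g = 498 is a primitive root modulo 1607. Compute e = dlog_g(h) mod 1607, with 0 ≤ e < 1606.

Baby-step giant-step with m = ceil(sqrt(1606)) = 41.
Baby table (498^j mod 1607 for j=0..40):
  0:1  1:498  2:526  3:7  4:272  5:468  6:49  7:297
  8:62  9:343  10:472  11:434  12:794  13:90  14:1431  15:737
  16:630  17:375  18:338  19:1196  20:1018  21:759  22:337  23:698
  24:492  25:752  26:65  27:230  28:443  29:455  30:3  31:1494
  32:1578  33:21  34:816  35:1404  36:147  37:891  38:186  39:1029
  40:1416
Giant step factor: 498^(-41) ≡ 490 (mod 1607).
Scan 672·490^i mod 1607 for i = 0, 1, …:
  i=0: 672   i=1: 1452   i=2: 1186   i=3: 1013
  i=4: 1414   i=5: 243   i=6: 152   i=7: 558
  i=8: 230
Match at i=8, j=27: e = 8·41 + 27 = 355.

355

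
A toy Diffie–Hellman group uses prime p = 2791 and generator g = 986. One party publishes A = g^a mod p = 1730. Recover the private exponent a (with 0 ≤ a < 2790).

876

Baby-step giant-step with m = ceil(sqrt(2790)) = 53.
Baby table (986^j mod 2791 for j=0..52):
  0:1  1:986  2:928  3:2351  4:1556  5:1957  6:1021  7:1946
  8:1339  9:111  10:597  11:2532  12:1398  13:2465  14:2320  15:1691
  16:1099  17:706  18:1157  19:2074  20:1952  21:1673  22:97  23:748
  24:704  25:1976  26:218  27:41  28:1352  29:1765  30:1497  31:2394
  32:2089  33:2787  34:1638  35:1870  36:1760  37:2149  38:545  39:1498
  40:589  41:226  42:2347  43:403  44:1036  45:2781  46:1304  47:1884
  48:1609  49:1186  50:2758  51:954  52:77
Giant step factor: 986^(-53) ≡ 1724 (mod 2791).
Scan 1730·1724^i mod 2791 for i = 0, 1, …:
  i=0: 1730   i=1: 1732   i=2: 2389   i=3: 1911
  i=4: 1184   i=5: 995   i=6: 1706   i=7: 2221
  i=8: 2543   i=9: 2262     …   i=15: 1937
  i=16: 1352
Match at i=16, j=28: a = 16·53 + 28 = 876.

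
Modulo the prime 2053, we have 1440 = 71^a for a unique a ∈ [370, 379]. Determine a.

378

Compute 71^370 mod 2053 = 1419, then multiply by 71 repeatedly:
  71^370=1419  71^371=152  71^372=527  71^373=463  71^374=25
  71^375=1775  71^376=792  71^377=801  71^378=1440
Found 1440 at exponent 378.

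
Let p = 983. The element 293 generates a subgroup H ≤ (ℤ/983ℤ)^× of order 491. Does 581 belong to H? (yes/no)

581 ∈ ⟨293⟩ iff 581^491 ≡ 1 (mod 983), since |⟨293⟩| = 491.
581^491 mod 983 = 982.
Since 982 ≠ 1, 581 does not lie in the subgroup.

no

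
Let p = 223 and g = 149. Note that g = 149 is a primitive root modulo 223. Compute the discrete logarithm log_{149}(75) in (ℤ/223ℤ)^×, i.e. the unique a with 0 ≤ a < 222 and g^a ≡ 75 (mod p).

Baby-step giant-step with m = ceil(sqrt(222)) = 15.
Baby table (149^j mod 223 for j=0..14):
  0:1  1:149  2:124  3:190  4:212  5:145  6:197  7:140
  8:121  9:189  10:63  11:21  12:7  13:151  14:199
Giant step factor: 149^(-15) ≡ 195 (mod 223).
Scan 75·195^i mod 223 for i = 0, 1, …:
  i=0: 75   i=1: 130   i=2: 151
Match at i=2, j=13: a = 2·15 + 13 = 43.

43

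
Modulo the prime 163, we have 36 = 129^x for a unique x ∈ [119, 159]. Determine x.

Compute 129^119 mod 163 = 20, then multiply by 129 repeatedly:
  129^119=20  129^120=135  129^121=137  129^122=69  129^123=99
  129^124=57  129^125=18  129^126=40  129^127=107  129^128=111
  129^129=138  129^130=35  129^131=114  129^132=36
Found 36 at exponent 132.

132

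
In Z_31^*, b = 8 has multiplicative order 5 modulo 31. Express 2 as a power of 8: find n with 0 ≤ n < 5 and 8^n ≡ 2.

2

Successive powers of 8 modulo 31:
  8^0=1  8^1=8  8^2=2
So 8^2 ≡ 2 (mod 31), giving n = 2.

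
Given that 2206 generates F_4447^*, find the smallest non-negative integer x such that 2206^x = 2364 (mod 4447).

3014

Baby-step giant-step with m = ceil(sqrt(4446)) = 67.
Baby table (2206^j mod 4447 for j=0..66):
  0:1  1:2206  2:1418  3:1867  4:680  5:1441  6:3688  7:2165
  8:4359  9:1540  10:4179  11:243  12:2418  13:2155  14:87  15:701
  16:3297  17:2337  18:1349  19:851  20:672  21:1581  22:1238  23:570
  24:3366  25:3353  26:1357  27:711  28:3122  29:3176  30:2231  31:3204
  32:1741  33:2885  34:653  35:4137  36:978  37:673  38:3787  39:2656
  40:2437  41:4046  42:347  43:598  44:2876  45:3034  46:269  47:1963
  48:3447  49:4159  50:593  51:740  52:391  53:4275  54:3010  55:689
  56:3507  57:3109  58:1180  59:1585  60:1168  61:1795  62:1940  63:1626
  64:2674  65:2122  66:2888
Giant step factor: 2206^(-67) ≡ 4310 (mod 4447).
Scan 2364·4310^i mod 4447 for i = 0, 1, …:
  i=0: 2364   i=1: 763   i=2: 2197   i=3: 1407
  i=4: 2909   i=5: 1697   i=6: 3202   i=7: 1579
  i=8: 1580   i=9: 1443     …   i=43: 4361
  i=44: 2888
Match at i=44, j=66: x = 44·67 + 66 = 3014.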